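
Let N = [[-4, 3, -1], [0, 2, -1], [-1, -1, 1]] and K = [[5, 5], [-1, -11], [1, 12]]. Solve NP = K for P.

P = [[-2, -5], [-2, -4], [-3, 3]]

Left-multiplying both sides by N⁻¹ gives P = N⁻¹K.
det N = -3; the adjugate gives N⁻¹ = [[-1/3, 2/3, 1/3], [-1/3, 5/3, 4/3], [-2/3, 7/3, 8/3]].
P = N⁻¹K = [[-1/3, 2/3, 1/3], [-1/3, 5/3, 4/3], [-2/3, 7/3, 8/3]] · [[5, 5], [-1, -11], [1, 12]] = [[-2, -5], [-2, -4], [-3, 3]].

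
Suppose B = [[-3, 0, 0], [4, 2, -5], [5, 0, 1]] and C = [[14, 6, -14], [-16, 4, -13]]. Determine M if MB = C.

Since B sits to the right of M, M = CB⁻¹.
det B = -6; the adjugate gives B⁻¹ = [[-1/3, 0, 0], [29/6, 1/2, 5/2], [5/3, 0, 1]].
M = CB⁻¹ = [[14, 6, -14], [-16, 4, -13]] · [[-1/3, 0, 0], [29/6, 1/2, 5/2], [5/3, 0, 1]] = [[1, 3, 1], [3, 2, -3]].

M = [[1, 3, 1], [3, 2, -3]]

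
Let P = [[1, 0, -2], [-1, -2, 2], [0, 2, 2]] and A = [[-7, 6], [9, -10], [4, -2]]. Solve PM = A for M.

M = [[-1, 0], [-1, 2], [3, -3]]

Left-multiplying both sides by P⁻¹ gives M = P⁻¹A.
det P = -4; the adjugate gives P⁻¹ = [[2, 1, 1], [-1/2, -1/2, 0], [1/2, 1/2, 1/2]].
M = P⁻¹A = [[2, 1, 1], [-1/2, -1/2, 0], [1/2, 1/2, 1/2]] · [[-7, 6], [9, -10], [4, -2]] = [[-1, 0], [-1, 2], [3, -3]].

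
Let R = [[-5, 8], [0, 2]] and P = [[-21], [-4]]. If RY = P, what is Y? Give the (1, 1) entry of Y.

1

Left-multiplying both sides by R⁻¹ gives Y = R⁻¹P.
det R = -10, so R⁻¹ = [[-1/5, 4/5], [0, 1/2]].
Y = R⁻¹P = [[-1/5, 4/5], [0, 1/2]] · [[-21], [-4]] = [[1], [-2]].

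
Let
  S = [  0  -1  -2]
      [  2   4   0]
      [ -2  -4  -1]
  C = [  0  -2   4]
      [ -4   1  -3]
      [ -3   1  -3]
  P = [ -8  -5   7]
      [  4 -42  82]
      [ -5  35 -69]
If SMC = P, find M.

M = [[3, 1, 2], [4, -3, 2], [-4, 2, -3]]

Left-multiply by S⁻¹ and right-multiply by C⁻¹: M = S⁻¹PC⁻¹.
S has determinant -2; S⁻¹ = [[2, -7/2, -4], [-1, 2, 2], [0, -1, -1]].
C has determinant 2; C⁻¹ = [[0, -1, 1], [-3/2, 6, -8], [-1/2, 3, -4]].
S⁻¹P = [[-10, -3, 3], [6, -9, 19], [1, 7, -13]].
M = (S⁻¹P)C⁻¹ = [[3, 1, 2], [4, -3, 2], [-4, 2, -3]].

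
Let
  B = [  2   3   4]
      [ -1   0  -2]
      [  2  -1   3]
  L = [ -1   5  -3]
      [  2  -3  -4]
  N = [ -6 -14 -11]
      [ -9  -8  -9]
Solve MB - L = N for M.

M = [[-3, 1, 0], [-4, -3, -1]]

MB = N + L = [[-7, -9, -14], [-7, -11, -13]].
Right-multiplying both sides by B⁻¹ gives M = (N + L)B⁻¹.
det B = -3; the adjugate gives B⁻¹ = [[2/3, 13/3, 2], [1/3, 2/3, 0], [-1/3, -8/3, -1]].
M = (N + L)B⁻¹ = [[-3, 1, 0], [-4, -3, -1]].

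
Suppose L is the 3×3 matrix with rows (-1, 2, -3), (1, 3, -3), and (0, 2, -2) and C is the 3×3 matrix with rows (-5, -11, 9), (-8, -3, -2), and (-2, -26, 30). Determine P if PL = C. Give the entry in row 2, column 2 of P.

L is on the right of P, so right-multiply by L⁻¹: P = CL⁻¹.
det L = -2; the adjugate gives L⁻¹ = [[0, 1, -3/2], [-1, -1, 3], [-1, -1, 5/2]].
P = CL⁻¹ = [[-5, -11, 9], [-8, -3, -2], [-2, -26, 30]] · [[0, 1, -3/2], [-1, -1, 3], [-1, -1, 5/2]] = [[2, -3, -3], [5, -3, -2], [-4, -6, 0]].

-3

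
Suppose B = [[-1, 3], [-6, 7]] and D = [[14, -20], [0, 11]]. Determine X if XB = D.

X = [[-2, -2], [6, -1]]

B is on the right of X, so right-multiply by B⁻¹: X = DB⁻¹.
det B = 11; the adjugate gives B⁻¹ = [[7/11, -3/11], [6/11, -1/11]].
X = DB⁻¹ = [[14, -20], [0, 11]] · [[7/11, -3/11], [6/11, -1/11]] = [[-2, -2], [6, -1]].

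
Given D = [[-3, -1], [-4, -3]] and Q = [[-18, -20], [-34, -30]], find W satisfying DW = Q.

W = [[4, 6], [6, 2]]

D is on the left of W, so left-multiply by D⁻¹: W = D⁻¹Q.
D has determinant 5; D⁻¹ = [[-3/5, 1/5], [4/5, -3/5]].
W = D⁻¹Q = [[-3/5, 1/5], [4/5, -3/5]] · [[-18, -20], [-34, -30]] = [[4, 6], [6, 2]].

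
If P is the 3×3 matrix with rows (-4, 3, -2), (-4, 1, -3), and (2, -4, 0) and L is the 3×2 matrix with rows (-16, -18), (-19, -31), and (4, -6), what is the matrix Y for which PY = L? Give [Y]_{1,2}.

P is on the left of Y, so left-multiply by P⁻¹: Y = P⁻¹L.
det P = 2; the adjugate gives P⁻¹ = [[-6, 4, -7/2], [-3, 2, -2], [7, -5, 4]].
Y = P⁻¹L = [[-6, 4, -7/2], [-3, 2, -2], [7, -5, 4]] · [[-16, -18], [-19, -31], [4, -6]] = [[6, 5], [2, 4], [-1, 5]].

5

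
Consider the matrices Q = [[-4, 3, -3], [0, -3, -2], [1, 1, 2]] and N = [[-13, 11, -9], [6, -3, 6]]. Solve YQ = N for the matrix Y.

Since Q sits to the right of Y, Y = NQ⁻¹.
det Q = 1; the adjugate gives Q⁻¹ = [[-4, -9, -15], [-2, -5, -8], [3, 7, 12]].
Y = NQ⁻¹ = [[-13, 11, -9], [6, -3, 6]] · [[-4, -9, -15], [-2, -5, -8], [3, 7, 12]] = [[3, -1, -1], [0, 3, 6]].

Y = [[3, -1, -1], [0, 3, 6]]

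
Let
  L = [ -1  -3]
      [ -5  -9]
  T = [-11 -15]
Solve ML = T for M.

Since L sits to the right of M, M = TL⁻¹.
det L = -6; the adjugate gives L⁻¹ = [[3/2, -1/2], [-5/6, 1/6]].
M = TL⁻¹ = [[-11, -15]] · [[3/2, -1/2], [-5/6, 1/6]] = [[-4, 3]].

M = [[-4, 3]]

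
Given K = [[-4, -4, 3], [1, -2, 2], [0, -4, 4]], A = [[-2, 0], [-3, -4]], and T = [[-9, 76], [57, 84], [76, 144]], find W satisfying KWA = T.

W = [[-5, -3], [-1, 4], [3, -5]]

Isolating W: multiply by K⁻¹ from the left and A⁻¹ from the right, so W = K⁻¹TA⁻¹.
det K = 4; the adjugate gives K⁻¹ = [[0, 1, -1/2], [-1, -4, 11/4], [-1, -4, 3]].
det A = 8, so A⁻¹ = [[-1/2, 0], [3/8, -1/4]].
K⁻¹T = [[19, 12], [-10, -16], [9, 20]].
W = (K⁻¹T)A⁻¹ = [[-5, -3], [-1, 4], [3, -5]].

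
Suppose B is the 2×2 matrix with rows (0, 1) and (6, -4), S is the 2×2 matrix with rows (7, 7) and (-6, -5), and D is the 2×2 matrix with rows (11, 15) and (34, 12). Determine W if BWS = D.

Isolating W: multiply by B⁻¹ from the left and S⁻¹ from the right, so W = B⁻¹DS⁻¹.
det B = -6; the adjugate gives B⁻¹ = [[2/3, 1/6], [1, 0]].
det S = 7; the adjugate gives S⁻¹ = [[-5/7, -1], [6/7, 1]].
B⁻¹D = [[13, 12], [11, 15]].
W = (B⁻¹D)S⁻¹ = [[1, -1], [5, 4]].

W = [[1, -1], [5, 4]]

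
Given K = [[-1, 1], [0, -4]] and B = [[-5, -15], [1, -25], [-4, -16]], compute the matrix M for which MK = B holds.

M = [[5, 5], [-1, 6], [4, 5]]

K is on the right of M, so right-multiply by K⁻¹: M = BK⁻¹.
K has determinant 4; K⁻¹ = [[-1, -1/4], [0, -1/4]].
M = BK⁻¹ = [[-5, -15], [1, -25], [-4, -16]] · [[-1, -1/4], [0, -1/4]] = [[5, 5], [-1, 6], [4, 5]].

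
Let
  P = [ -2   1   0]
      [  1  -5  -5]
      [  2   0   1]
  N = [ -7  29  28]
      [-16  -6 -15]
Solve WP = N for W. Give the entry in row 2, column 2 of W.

2

Since P sits to the right of W, W = NP⁻¹.
P has determinant -1; P⁻¹ = [[5, 1, 5], [11, 2, 10], [-10, -2, -9]].
W = NP⁻¹ = [[-7, 29, 28], [-16, -6, -15]] · [[5, 1, 5], [11, 2, 10], [-10, -2, -9]] = [[4, -5, 3], [4, 2, -5]].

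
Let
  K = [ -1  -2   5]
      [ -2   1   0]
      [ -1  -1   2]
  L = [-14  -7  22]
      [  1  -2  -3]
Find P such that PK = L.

P = [[2, 3, 6], [-3, -2, 6]]

Since K sits to the right of P, P = LK⁻¹.
det K = 5; the adjugate gives K⁻¹ = [[2/5, -1/5, -1], [4/5, 3/5, -2], [3/5, 1/5, -1]].
P = LK⁻¹ = [[-14, -7, 22], [1, -2, -3]] · [[2/5, -1/5, -1], [4/5, 3/5, -2], [3/5, 1/5, -1]] = [[2, 3, 6], [-3, -2, 6]].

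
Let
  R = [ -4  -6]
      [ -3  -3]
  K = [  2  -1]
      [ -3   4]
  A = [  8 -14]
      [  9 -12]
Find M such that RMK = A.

M = [[-1, 1], [1, 0]]

Left-multiply by R⁻¹ and right-multiply by K⁻¹: M = R⁻¹AK⁻¹.
det R = -6, so R⁻¹ = [[1/2, -1], [-1/2, 2/3]].
K has determinant 5; K⁻¹ = [[4/5, 1/5], [3/5, 2/5]].
R⁻¹A = [[-5, 5], [2, -1]].
M = (R⁻¹A)K⁻¹ = [[-1, 1], [1, 0]].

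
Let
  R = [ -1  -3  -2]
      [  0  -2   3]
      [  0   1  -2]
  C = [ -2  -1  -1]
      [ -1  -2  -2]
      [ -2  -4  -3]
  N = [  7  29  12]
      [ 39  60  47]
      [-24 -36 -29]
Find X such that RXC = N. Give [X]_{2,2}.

-4

X = R⁻¹NC⁻¹ (apply R⁻¹ on the left and C⁻¹ on the right).
R has determinant -1; R⁻¹ = [[-1, 8, 13], [0, -2, -3], [0, -1, -2]].
det C = 3; the adjugate gives C⁻¹ = [[-2/3, 1/3, 0], [1/3, 4/3, -1], [0, -2, 1]].
R⁻¹N = [[-7, -17, -13], [-6, -12, -7], [9, 12, 11]].
X = (R⁻¹N)C⁻¹ = [[-1, 1, 4], [0, -4, 5], [-2, -3, -1]].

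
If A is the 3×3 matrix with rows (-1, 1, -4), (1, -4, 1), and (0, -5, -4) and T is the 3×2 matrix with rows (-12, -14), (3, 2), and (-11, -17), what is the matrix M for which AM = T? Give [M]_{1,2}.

3

Left-multiplying both sides by A⁻¹ gives M = A⁻¹T.
det A = 3, so A⁻¹ = [[7, 8, -5], [4/3, 4/3, -1], [-5/3, -5/3, 1]].
M = A⁻¹T = [[7, 8, -5], [4/3, 4/3, -1], [-5/3, -5/3, 1]] · [[-12, -14], [3, 2], [-11, -17]] = [[-5, 3], [-1, 1], [4, 3]].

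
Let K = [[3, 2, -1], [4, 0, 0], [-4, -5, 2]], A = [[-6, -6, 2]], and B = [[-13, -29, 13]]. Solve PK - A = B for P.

PK = B + A = [[-19, -35, 15]].
Right-multiplying both sides by K⁻¹ gives P = (B + A)K⁻¹.
K has determinant 4; K⁻¹ = [[0, 1/4, 0], [-2, 1/2, -1], [-5, 7/4, -2]].
P = (B + A)K⁻¹ = [[-5, 4, 5]].

P = [[-5, 4, 5]]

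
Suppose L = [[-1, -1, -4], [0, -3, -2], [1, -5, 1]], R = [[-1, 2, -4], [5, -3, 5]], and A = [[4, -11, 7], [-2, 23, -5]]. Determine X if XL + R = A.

X = [[-2, 0, 3], [3, -3, -4]]

XL = A − R = [[5, -13, 11], [-7, 26, -10]].
Right-multiplying both sides by L⁻¹ gives X = (A − R)L⁻¹.
L has determinant 3; L⁻¹ = [[-13/3, 7, -10/3], [-2/3, 1, -2/3], [1, -2, 1]].
X = (A − R)L⁻¹ = [[-2, 0, 3], [3, -3, -4]].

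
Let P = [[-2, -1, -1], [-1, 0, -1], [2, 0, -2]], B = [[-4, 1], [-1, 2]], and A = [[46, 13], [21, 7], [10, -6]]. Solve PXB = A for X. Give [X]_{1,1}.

X = P⁻¹AB⁻¹ (apply P⁻¹ on the left and B⁻¹ on the right).
det P = 4, so P⁻¹ = [[0, -1/2, 1/4], [-1, 3/2, -1/4], [0, -1/2, -1/4]].
det B = -7, so B⁻¹ = [[-2/7, 1/7], [-1/7, 4/7]].
P⁻¹A = [[-8, -5], [-17, -1], [-13, -2]].
X = (P⁻¹A)B⁻¹ = [[3, -4], [5, -3], [4, -3]].

3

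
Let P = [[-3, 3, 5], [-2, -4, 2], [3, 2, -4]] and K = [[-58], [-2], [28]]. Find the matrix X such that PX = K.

P is on the left of X, so left-multiply by P⁻¹: X = P⁻¹K.
det P = -2, so P⁻¹ = [[-6, -11, -13], [1, 3/2, 2], [-4, -15/2, -9]].
X = P⁻¹K = [[-6, -11, -13], [1, 3/2, 2], [-4, -15/2, -9]] · [[-58], [-2], [28]] = [[6], [-5], [-5]].

X = [[6], [-5], [-5]]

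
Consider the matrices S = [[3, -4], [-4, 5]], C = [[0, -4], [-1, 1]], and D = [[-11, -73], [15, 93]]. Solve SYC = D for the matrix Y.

Y = S⁻¹DC⁻¹ (apply S⁻¹ on the left and C⁻¹ on the right).
det S = -1; the adjugate gives S⁻¹ = [[-5, -4], [-4, -3]].
C has determinant -4; C⁻¹ = [[-1/4, -1], [-1/4, 0]].
S⁻¹D = [[-5, -7], [-1, 13]].
Y = (S⁻¹D)C⁻¹ = [[3, 5], [-3, 1]].

Y = [[3, 5], [-3, 1]]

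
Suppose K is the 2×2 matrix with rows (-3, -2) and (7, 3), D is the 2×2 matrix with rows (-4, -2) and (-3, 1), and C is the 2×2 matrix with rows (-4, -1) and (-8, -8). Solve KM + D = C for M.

KM = C − D = [[0, 1], [-5, -9]].
Left-multiplying both sides by K⁻¹ gives M = K⁻¹(C − D).
K has determinant 5; K⁻¹ = [[3/5, 2/5], [-7/5, -3/5]].
M = K⁻¹(C − D) = [[-2, -3], [3, 4]].

M = [[-2, -3], [3, 4]]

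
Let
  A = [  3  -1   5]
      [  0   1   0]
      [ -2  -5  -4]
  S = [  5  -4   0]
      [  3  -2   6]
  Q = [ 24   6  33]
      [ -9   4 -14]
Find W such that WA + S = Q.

W = [[5, 5, -2], [-4, 2, 0]]

WA = Q − S = [[19, 10, 33], [-12, 6, -20]].
A is on the right of W, so right-multiply by A⁻¹: W = (Q − S)A⁻¹.
det A = -2; the adjugate gives A⁻¹ = [[2, 29/2, 5/2], [0, 1, 0], [-1, -17/2, -3/2]].
W = (Q − S)A⁻¹ = [[5, 5, -2], [-4, 2, 0]].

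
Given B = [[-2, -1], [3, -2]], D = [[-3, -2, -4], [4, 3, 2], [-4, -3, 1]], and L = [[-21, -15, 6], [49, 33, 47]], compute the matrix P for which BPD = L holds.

P = [[-3, -2, -3], [3, -1, -2]]

P = B⁻¹LD⁻¹ (apply B⁻¹ on the left and D⁻¹ on the right).
det B = 7; the adjugate gives B⁻¹ = [[-2/7, 1/7], [-3/7, -2/7]].
det D = -3, so D⁻¹ = [[-3, -14/3, -8/3], [4, 19/3, 10/3], [0, 1/3, 1/3]].
B⁻¹L = [[13, 9, 5], [-5, -3, -16]].
P = (B⁻¹L)D⁻¹ = [[-3, -2, -3], [3, -1, -2]].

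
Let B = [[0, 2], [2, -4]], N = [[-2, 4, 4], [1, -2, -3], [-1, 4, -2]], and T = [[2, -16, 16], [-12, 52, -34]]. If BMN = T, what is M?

M = B⁻¹TN⁻¹ (apply B⁻¹ on the left and N⁻¹ on the right).
det B = -4, so B⁻¹ = [[1, 1/2], [1/2, 0]].
det N = -4, so N⁻¹ = [[-4, -6, 1], [-5/4, -2, 1/2], [-1/2, -1, 0]].
B⁻¹T = [[-4, 10, -1], [1, -8, 8]].
M = (B⁻¹T)N⁻¹ = [[4, 5, 1], [2, 2, -3]].

M = [[4, 5, 1], [2, 2, -3]]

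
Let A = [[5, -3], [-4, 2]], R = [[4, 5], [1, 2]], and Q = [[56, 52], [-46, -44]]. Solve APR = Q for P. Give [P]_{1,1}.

4

P = A⁻¹QR⁻¹ (apply A⁻¹ on the left and R⁻¹ on the right).
A has determinant -2; A⁻¹ = [[-1, -3/2], [-2, -5/2]].
R has determinant 3; R⁻¹ = [[2/3, -5/3], [-1/3, 4/3]].
A⁻¹Q = [[13, 14], [3, 6]].
P = (A⁻¹Q)R⁻¹ = [[4, -3], [0, 3]].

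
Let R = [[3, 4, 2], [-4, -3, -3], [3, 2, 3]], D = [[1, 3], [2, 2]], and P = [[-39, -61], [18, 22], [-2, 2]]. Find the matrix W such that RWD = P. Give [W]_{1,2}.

-2

Isolating W: multiply by R⁻¹ from the left and D⁻¹ from the right, so W = R⁻¹PD⁻¹.
det R = 5, so R⁻¹ = [[-3/5, -8/5, -6/5], [3/5, 3/5, 1/5], [1/5, 6/5, 7/5]].
det D = -4; the adjugate gives D⁻¹ = [[-1/2, 3/4], [1/2, -1/4]].
R⁻¹P = [[-3, -1], [-13, -23], [11, 17]].
W = (R⁻¹P)D⁻¹ = [[1, -2], [-5, -4], [3, 4]].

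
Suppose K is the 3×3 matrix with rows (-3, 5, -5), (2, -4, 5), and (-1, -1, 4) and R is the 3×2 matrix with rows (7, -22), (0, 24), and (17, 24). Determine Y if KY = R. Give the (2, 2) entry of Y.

1

Left-multiplying both sides by K⁻¹ gives Y = K⁻¹R.
K has determinant -2; K⁻¹ = [[11/2, 15/2, -5/2], [13/2, 17/2, -5/2], [3, 4, -1]].
Y = K⁻¹R = [[11/2, 15/2, -5/2], [13/2, 17/2, -5/2], [3, 4, -1]] · [[7, -22], [0, 24], [17, 24]] = [[-4, -1], [3, 1], [4, 6]].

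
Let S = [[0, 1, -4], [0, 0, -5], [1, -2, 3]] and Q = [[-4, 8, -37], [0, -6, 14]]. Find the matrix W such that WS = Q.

Since S sits to the right of W, W = QS⁻¹.
det S = -5; the adjugate gives S⁻¹ = [[2, -1, 1], [1, -4/5, 0], [0, -1/5, 0]].
W = QS⁻¹ = [[-4, 8, -37], [0, -6, 14]] · [[2, -1, 1], [1, -4/5, 0], [0, -1/5, 0]] = [[0, 5, -4], [-6, 2, 0]].

W = [[0, 5, -4], [-6, 2, 0]]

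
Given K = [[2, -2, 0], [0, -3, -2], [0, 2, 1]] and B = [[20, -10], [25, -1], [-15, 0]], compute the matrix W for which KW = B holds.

K is on the left of W, so left-multiply by K⁻¹: W = K⁻¹B.
K has determinant 2; K⁻¹ = [[1/2, 1, 2], [0, 1, 2], [0, -2, -3]].
W = K⁻¹B = [[1/2, 1, 2], [0, 1, 2], [0, -2, -3]] · [[20, -10], [25, -1], [-15, 0]] = [[5, -6], [-5, -1], [-5, 2]].

W = [[5, -6], [-5, -1], [-5, 2]]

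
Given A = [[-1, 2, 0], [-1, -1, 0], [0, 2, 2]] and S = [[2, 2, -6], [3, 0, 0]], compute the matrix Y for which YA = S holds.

Right-multiplying both sides by A⁻¹ gives Y = SA⁻¹.
det A = 6, so A⁻¹ = [[-1/3, -2/3, 0], [1/3, -1/3, 0], [-1/3, 1/3, 1/2]].
Y = SA⁻¹ = [[2, 2, -6], [3, 0, 0]] · [[-1/3, -2/3, 0], [1/3, -1/3, 0], [-1/3, 1/3, 1/2]] = [[2, -4, -3], [-1, -2, 0]].

Y = [[2, -4, -3], [-1, -2, 0]]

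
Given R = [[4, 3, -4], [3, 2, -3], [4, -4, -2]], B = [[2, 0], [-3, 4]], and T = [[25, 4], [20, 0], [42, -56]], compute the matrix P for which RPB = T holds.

P = [[2, 1], [2, 3], [0, 3]]

P = R⁻¹TB⁻¹ (apply R⁻¹ on the left and B⁻¹ on the right).
det R = -2; the adjugate gives R⁻¹ = [[8, -11, 1/2], [3, -4, 0], [10, -14, 1/2]].
det B = 8; the adjugate gives B⁻¹ = [[1/2, 0], [3/8, 1/4]].
R⁻¹T = [[1, 4], [-5, 12], [-9, 12]].
P = (R⁻¹T)B⁻¹ = [[2, 1], [2, 3], [0, 3]].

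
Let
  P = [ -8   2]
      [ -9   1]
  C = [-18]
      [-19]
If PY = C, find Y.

Y = [[2], [-1]]

P is on the left of Y, so left-multiply by P⁻¹: Y = P⁻¹C.
det P = 10; the adjugate gives P⁻¹ = [[1/10, -1/5], [9/10, -4/5]].
Y = P⁻¹C = [[1/10, -1/5], [9/10, -4/5]] · [[-18], [-19]] = [[2], [-1]].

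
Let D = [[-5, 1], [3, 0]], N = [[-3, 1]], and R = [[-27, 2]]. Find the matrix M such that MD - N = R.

MD = R + N = [[-30, 3]].
Right-multiplying both sides by D⁻¹ gives M = (R + N)D⁻¹.
det D = -3; the adjugate gives D⁻¹ = [[0, 1/3], [1, 5/3]].
M = (R + N)D⁻¹ = [[3, -5]].

M = [[3, -5]]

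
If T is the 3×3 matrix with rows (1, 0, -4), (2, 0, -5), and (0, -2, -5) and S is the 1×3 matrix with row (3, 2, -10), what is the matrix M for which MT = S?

T is on the right of M, so right-multiply by T⁻¹: M = ST⁻¹.
T has determinant 6; T⁻¹ = [[-5/3, 4/3, 0], [5/3, -5/6, -1/2], [-2/3, 1/3, 0]].
M = ST⁻¹ = [[3, 2, -10]] · [[-5/3, 4/3, 0], [5/3, -5/6, -1/2], [-2/3, 1/3, 0]] = [[5, -1, -1]].

M = [[5, -1, -1]]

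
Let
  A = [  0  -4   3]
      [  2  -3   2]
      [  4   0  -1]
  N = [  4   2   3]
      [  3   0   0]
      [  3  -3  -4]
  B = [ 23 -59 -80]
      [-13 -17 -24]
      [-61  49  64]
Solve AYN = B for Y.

Y = [[0, 0, -5], [4, -2, -5], [4, -4, -1]]

Y = A⁻¹BN⁻¹ (apply A⁻¹ on the left and N⁻¹ on the right).
det A = -4, so A⁻¹ = [[-3/4, 1, -1/4], [-5/2, 3, -3/2], [-3, 4, -2]].
N has determinant -3; N⁻¹ = [[0, 1/3, 0], [-4, 25/3, -3], [3, -6, 2]].
A⁻¹B = [[-15, 15, 20], [-5, 23, 32], [1, 11, 16]].
Y = (A⁻¹B)N⁻¹ = [[0, 0, -5], [4, -2, -5], [4, -4, -1]].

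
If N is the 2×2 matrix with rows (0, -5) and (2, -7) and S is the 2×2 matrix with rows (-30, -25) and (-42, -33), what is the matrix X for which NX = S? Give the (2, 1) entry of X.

Since N multiplies X on the left, X = N⁻¹S.
det N = 10, so N⁻¹ = [[-7/10, 1/2], [-1/5, 0]].
X = N⁻¹S = [[-7/10, 1/2], [-1/5, 0]] · [[-30, -25], [-42, -33]] = [[0, 1], [6, 5]].

6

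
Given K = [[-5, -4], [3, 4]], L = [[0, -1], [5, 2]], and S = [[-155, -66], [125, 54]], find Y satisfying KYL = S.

Y = [[0, 3], [-1, 4]]

Y = K⁻¹SL⁻¹ (apply K⁻¹ on the left and L⁻¹ on the right).
det K = -8, so K⁻¹ = [[-1/2, -1/2], [3/8, 5/8]].
det L = 5, so L⁻¹ = [[2/5, 1/5], [-1, 0]].
K⁻¹S = [[15, 6], [20, 9]].
Y = (K⁻¹S)L⁻¹ = [[0, 3], [-1, 4]].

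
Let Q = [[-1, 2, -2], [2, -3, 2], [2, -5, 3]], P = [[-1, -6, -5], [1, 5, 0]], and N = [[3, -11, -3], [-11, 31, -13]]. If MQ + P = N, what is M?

MQ = N − P = [[4, -5, 2], [-12, 26, -13]].
Q is on the right of M, so right-multiply by Q⁻¹: M = (N − P)Q⁻¹.
det Q = 3, so Q⁻¹ = [[1/3, 4/3, -2/3], [-2/3, 1/3, -2/3], [-4/3, -1/3, -1/3]].
M = (N − P)Q⁻¹ = [[2, 3, 0], [-4, -3, -5]].

M = [[2, 3, 0], [-4, -3, -5]]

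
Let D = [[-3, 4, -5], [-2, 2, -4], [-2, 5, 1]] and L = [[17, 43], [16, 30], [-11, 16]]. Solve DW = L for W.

W = [[-6, -5], [-4, 2], [-3, -4]]

D is on the left of W, so left-multiply by D⁻¹: W = D⁻¹L.
det D = 4, so D⁻¹ = [[11/2, -29/4, -3/2], [5/2, -13/4, -1/2], [-3/2, 7/4, 1/2]].
W = D⁻¹L = [[11/2, -29/4, -3/2], [5/2, -13/4, -1/2], [-3/2, 7/4, 1/2]] · [[17, 43], [16, 30], [-11, 16]] = [[-6, -5], [-4, 2], [-3, -4]].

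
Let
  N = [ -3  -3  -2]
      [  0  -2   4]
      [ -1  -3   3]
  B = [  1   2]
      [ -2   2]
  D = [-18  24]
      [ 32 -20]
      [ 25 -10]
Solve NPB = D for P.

P = [[4, -5], [-4, 3], [-1, -2]]

P = N⁻¹DB⁻¹ (apply N⁻¹ on the left and B⁻¹ on the right).
N has determinant -2; N⁻¹ = [[-3, -15/2, 8], [2, 11/2, -6], [1, 3, -3]].
det B = 6, so B⁻¹ = [[1/3, -1/3], [1/3, 1/6]].
N⁻¹D = [[14, -2], [-10, -2], [3, -6]].
P = (N⁻¹D)B⁻¹ = [[4, -5], [-4, 3], [-1, -2]].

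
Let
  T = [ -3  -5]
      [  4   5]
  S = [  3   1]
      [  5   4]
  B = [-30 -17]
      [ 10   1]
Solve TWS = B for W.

W = [[0, -4], [1, 3]]

Left-multiply by T⁻¹ and right-multiply by S⁻¹: W = T⁻¹BS⁻¹.
T has determinant 5; T⁻¹ = [[1, 1], [-4/5, -3/5]].
det S = 7; the adjugate gives S⁻¹ = [[4/7, -1/7], [-5/7, 3/7]].
T⁻¹B = [[-20, -16], [18, 13]].
W = (T⁻¹B)S⁻¹ = [[0, -4], [1, 3]].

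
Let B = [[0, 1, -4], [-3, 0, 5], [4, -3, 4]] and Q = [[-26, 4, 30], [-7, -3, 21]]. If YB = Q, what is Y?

Y = [[-2, 6, -2], [3, 5, 2]]

Since B sits to the right of Y, Y = QB⁻¹.
det B = -4, so B⁻¹ = [[-15/4, -2, -5/4], [-8, -4, -3], [-9/4, -1, -3/4]].
Y = QB⁻¹ = [[-26, 4, 30], [-7, -3, 21]] · [[-15/4, -2, -5/4], [-8, -4, -3], [-9/4, -1, -3/4]] = [[-2, 6, -2], [3, 5, 2]].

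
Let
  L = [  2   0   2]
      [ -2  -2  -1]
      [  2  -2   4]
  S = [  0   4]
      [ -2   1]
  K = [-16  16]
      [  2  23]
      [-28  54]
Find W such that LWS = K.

Isolating W: multiply by L⁻¹ from the left and S⁻¹ from the right, so W = L⁻¹KS⁻¹.
L has determinant -4; L⁻¹ = [[5/2, 1, -1], [-3/2, -1, 1/2], [-2, -1, 1]].
det S = 8; the adjugate gives S⁻¹ = [[1/8, -1/2], [1/4, 0]].
L⁻¹K = [[-10, 9], [8, -20], [2, -1]].
W = (L⁻¹K)S⁻¹ = [[1, 5], [-4, -4], [0, -1]].

W = [[1, 5], [-4, -4], [0, -1]]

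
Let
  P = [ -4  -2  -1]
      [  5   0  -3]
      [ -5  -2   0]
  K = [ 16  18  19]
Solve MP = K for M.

Right-multiplying both sides by P⁻¹ gives M = KP⁻¹.
det P = 4; the adjugate gives P⁻¹ = [[-3/2, 1/2, 3/2], [15/4, -5/4, -17/4], [-5/2, 1/2, 5/2]].
M = KP⁻¹ = [[16, 18, 19]] · [[-3/2, 1/2, 3/2], [15/4, -5/4, -17/4], [-5/2, 1/2, 5/2]] = [[-4, -5, -5]].

M = [[-4, -5, -5]]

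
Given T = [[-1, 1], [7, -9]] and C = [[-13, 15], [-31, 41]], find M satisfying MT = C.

M = [[6, -1], [-4, -5]]

Since T sits to the right of M, M = CT⁻¹.
det T = 2, so T⁻¹ = [[-9/2, -1/2], [-7/2, -1/2]].
M = CT⁻¹ = [[-13, 15], [-31, 41]] · [[-9/2, -1/2], [-7/2, -1/2]] = [[6, -1], [-4, -5]].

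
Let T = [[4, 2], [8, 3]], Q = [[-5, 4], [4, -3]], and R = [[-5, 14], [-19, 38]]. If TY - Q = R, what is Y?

Y = [[0, 4], [-5, 1]]

TY = R + Q = [[-10, 18], [-15, 35]].
Left-multiplying both sides by T⁻¹ gives Y = T⁻¹(R + Q).
T has determinant -4; T⁻¹ = [[-3/4, 1/2], [2, -1]].
Y = T⁻¹(R + Q) = [[0, 4], [-5, 1]].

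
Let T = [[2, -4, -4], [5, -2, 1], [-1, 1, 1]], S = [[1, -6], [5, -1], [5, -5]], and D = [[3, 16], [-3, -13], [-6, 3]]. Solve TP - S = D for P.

P = [[0, -1], [-1, 2], [0, -5]]

TP = D + S = [[4, 10], [2, -14], [-1, -2]].
Left-multiplying both sides by T⁻¹ gives P = T⁻¹(D + S).
det T = 6, so T⁻¹ = [[-1/2, 0, -2], [-1, -1/3, -11/3], [1/2, 1/3, 8/3]].
P = T⁻¹(D + S) = [[0, -1], [-1, 2], [0, -5]].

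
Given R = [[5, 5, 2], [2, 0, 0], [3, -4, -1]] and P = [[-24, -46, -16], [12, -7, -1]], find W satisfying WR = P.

Since R sits to the right of W, W = PR⁻¹.
R has determinant -6; R⁻¹ = [[0, 1/2, 0], [-1/3, 11/6, -2/3], [4/3, -35/6, 5/3]].
W = PR⁻¹ = [[-24, -46, -16], [12, -7, -1]] · [[0, 1/2, 0], [-1/3, 11/6, -2/3], [4/3, -35/6, 5/3]] = [[-6, -3, 4], [1, -1, 3]].

W = [[-6, -3, 4], [1, -1, 3]]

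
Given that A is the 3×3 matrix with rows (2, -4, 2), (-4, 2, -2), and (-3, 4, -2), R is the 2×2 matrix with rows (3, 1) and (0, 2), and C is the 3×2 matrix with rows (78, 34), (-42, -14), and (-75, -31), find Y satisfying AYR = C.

Y = [[-1, -1], [-5, -1], [4, 1]]

Isolating Y: multiply by A⁻¹ from the left and R⁻¹ from the right, so Y = A⁻¹CR⁻¹.
det A = -4, so A⁻¹ = [[-1, 0, -1], [1/2, -1/2, 1], [5/2, -1, 3]].
det R = 6; the adjugate gives R⁻¹ = [[1/3, -1/6], [0, 1/2]].
A⁻¹C = [[-3, -3], [-15, -7], [12, 6]].
Y = (A⁻¹C)R⁻¹ = [[-1, -1], [-5, -1], [4, 1]].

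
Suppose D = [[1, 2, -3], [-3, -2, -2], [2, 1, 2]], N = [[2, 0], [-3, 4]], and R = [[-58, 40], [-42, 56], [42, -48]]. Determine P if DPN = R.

Isolating P: multiply by D⁻¹ from the left and N⁻¹ from the right, so P = D⁻¹RN⁻¹.
D has determinant -1; D⁻¹ = [[2, 7, 10], [-2, -8, -11], [-1, -3, -4]].
N has determinant 8; N⁻¹ = [[1/2, 0], [3/8, 1/4]].
D⁻¹R = [[10, -8], [-10, 0], [16, -16]].
P = (D⁻¹R)N⁻¹ = [[2, -2], [-5, 0], [2, -4]].

P = [[2, -2], [-5, 0], [2, -4]]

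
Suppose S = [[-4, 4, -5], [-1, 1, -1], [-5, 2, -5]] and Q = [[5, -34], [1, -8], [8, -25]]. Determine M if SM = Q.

Left-multiplying both sides by S⁻¹ gives M = S⁻¹Q.
det S = -3, so S⁻¹ = [[1, -10/3, -1/3], [0, 5/3, -1/3], [-1, 4, 0]].
M = S⁻¹Q = [[1, -10/3, -1/3], [0, 5/3, -1/3], [-1, 4, 0]] · [[5, -34], [1, -8], [8, -25]] = [[-1, 1], [-1, -5], [-1, 2]].

M = [[-1, 1], [-1, -5], [-1, 2]]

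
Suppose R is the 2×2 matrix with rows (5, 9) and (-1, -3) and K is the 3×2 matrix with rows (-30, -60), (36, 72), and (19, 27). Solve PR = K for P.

P = [[-5, 5], [6, -6], [5, 6]]

Since R sits to the right of P, P = KR⁻¹.
det R = -6; the adjugate gives R⁻¹ = [[1/2, 3/2], [-1/6, -5/6]].
P = KR⁻¹ = [[-30, -60], [36, 72], [19, 27]] · [[1/2, 3/2], [-1/6, -5/6]] = [[-5, 5], [6, -6], [5, 6]].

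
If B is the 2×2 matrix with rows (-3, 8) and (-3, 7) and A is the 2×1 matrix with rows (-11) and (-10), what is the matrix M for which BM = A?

Left-multiplying both sides by B⁻¹ gives M = B⁻¹A.
B has determinant 3; B⁻¹ = [[7/3, -8/3], [1, -1]].
M = B⁻¹A = [[7/3, -8/3], [1, -1]] · [[-11], [-10]] = [[1], [-1]].

M = [[1], [-1]]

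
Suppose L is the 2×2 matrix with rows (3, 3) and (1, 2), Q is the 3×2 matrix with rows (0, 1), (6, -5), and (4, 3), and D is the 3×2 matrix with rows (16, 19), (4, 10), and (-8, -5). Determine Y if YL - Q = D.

YL = D + Q = [[16, 20], [10, 5], [-4, -2]].
L is on the right of Y, so right-multiply by L⁻¹: Y = (D + Q)L⁻¹.
L has determinant 3; L⁻¹ = [[2/3, -1], [-1/3, 1]].
Y = (D + Q)L⁻¹ = [[4, 4], [5, -5], [-2, 2]].

Y = [[4, 4], [5, -5], [-2, 2]]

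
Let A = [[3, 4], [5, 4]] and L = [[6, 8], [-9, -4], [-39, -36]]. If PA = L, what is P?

Since A sits to the right of P, P = LA⁻¹.
A has determinant -8; A⁻¹ = [[-1/2, 1/2], [5/8, -3/8]].
P = LA⁻¹ = [[6, 8], [-9, -4], [-39, -36]] · [[-1/2, 1/2], [5/8, -3/8]] = [[2, 0], [2, -3], [-3, -6]].

P = [[2, 0], [2, -3], [-3, -6]]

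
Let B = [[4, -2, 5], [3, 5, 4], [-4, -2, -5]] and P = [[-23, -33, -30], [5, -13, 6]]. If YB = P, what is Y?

Since B sits to the right of Y, Y = PB⁻¹.
det B = 4, so B⁻¹ = [[-17/4, -5, -33/4], [-1/4, 0, -1/4], [7/2, 4, 13/2]].
Y = PB⁻¹ = [[-23, -33, -30], [5, -13, 6]] · [[-17/4, -5, -33/4], [-1/4, 0, -1/4], [7/2, 4, 13/2]] = [[1, -5, 3], [3, -1, 1]].

Y = [[1, -5, 3], [3, -1, 1]]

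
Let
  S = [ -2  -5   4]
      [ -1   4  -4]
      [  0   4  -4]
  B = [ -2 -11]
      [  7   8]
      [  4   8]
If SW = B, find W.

W = [[-3, 0], [4, 3], [3, 1]]

S is on the left of W, so left-multiply by S⁻¹: W = S⁻¹B.
det S = 4, so S⁻¹ = [[0, -1, 1], [-1, 2, -3], [-1, 2, -13/4]].
W = S⁻¹B = [[0, -1, 1], [-1, 2, -3], [-1, 2, -13/4]] · [[-2, -11], [7, 8], [4, 8]] = [[-3, 0], [4, 3], [3, 1]].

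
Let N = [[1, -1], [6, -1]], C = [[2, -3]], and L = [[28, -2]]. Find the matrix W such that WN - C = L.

WN = L + C = [[30, -5]].
Right-multiplying both sides by N⁻¹ gives W = (L + C)N⁻¹.
det N = 5, so N⁻¹ = [[-1/5, 1/5], [-6/5, 1/5]].
W = (L + C)N⁻¹ = [[0, 5]].

W = [[0, 5]]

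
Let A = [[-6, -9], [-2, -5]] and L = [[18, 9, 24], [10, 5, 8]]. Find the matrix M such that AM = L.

Left-multiplying both sides by A⁻¹ gives M = A⁻¹L.
A has determinant 12; A⁻¹ = [[-5/12, 3/4], [1/6, -1/2]].
M = A⁻¹L = [[-5/12, 3/4], [1/6, -1/2]] · [[18, 9, 24], [10, 5, 8]] = [[0, 0, -4], [-2, -1, 0]].

M = [[0, 0, -4], [-2, -1, 0]]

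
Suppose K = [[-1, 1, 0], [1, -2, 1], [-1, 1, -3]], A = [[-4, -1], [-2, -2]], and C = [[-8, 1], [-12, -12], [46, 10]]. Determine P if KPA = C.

Left-multiply by K⁻¹ and right-multiply by A⁻¹: P = K⁻¹CA⁻¹.
det K = -3; the adjugate gives K⁻¹ = [[-5/3, -1, -1/3], [-2/3, -1, -1/3], [1/3, 0, -1/3]].
A has determinant 6; A⁻¹ = [[-1/3, 1/6], [1/3, -2/3]].
K⁻¹C = [[10, 7], [2, 8], [-18, -3]].
P = (K⁻¹C)A⁻¹ = [[-1, -3], [2, -5], [5, -1]].

P = [[-1, -3], [2, -5], [5, -1]]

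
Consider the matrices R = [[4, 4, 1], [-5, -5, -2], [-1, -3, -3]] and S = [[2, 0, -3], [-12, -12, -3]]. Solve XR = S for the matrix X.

Right-multiplying both sides by R⁻¹ gives X = SR⁻¹.
det R = -6, so R⁻¹ = [[-3/2, -3/2, 1/2], [13/6, 11/6, -1/2], [-5/3, -4/3, 0]].
X = SR⁻¹ = [[2, 0, -3], [-12, -12, -3]] · [[-3/2, -3/2, 1/2], [13/6, 11/6, -1/2], [-5/3, -4/3, 0]] = [[2, 1, 1], [-3, 0, 0]].

X = [[2, 1, 1], [-3, 0, 0]]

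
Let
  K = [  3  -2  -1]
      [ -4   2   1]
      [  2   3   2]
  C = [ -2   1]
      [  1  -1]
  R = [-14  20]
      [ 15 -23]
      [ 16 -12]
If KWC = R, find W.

W = [[-2, -5], [0, 4], [0, 3]]

Left-multiply by K⁻¹ and right-multiply by C⁻¹: W = K⁻¹RC⁻¹.
det K = -1, so K⁻¹ = [[-1, -1, 0], [-10, -8, -1], [16, 13, 2]].
det C = 1; the adjugate gives C⁻¹ = [[-1, -1], [-1, -2]].
K⁻¹R = [[-1, 3], [4, -4], [3, -3]].
W = (K⁻¹R)C⁻¹ = [[-2, -5], [0, 4], [0, 3]].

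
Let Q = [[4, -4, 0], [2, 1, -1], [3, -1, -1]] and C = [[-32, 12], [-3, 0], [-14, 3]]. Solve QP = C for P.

P = [[-5, 3], [3, 0], [-4, 6]]

Q is on the left of P, so left-multiply by Q⁻¹: P = Q⁻¹C.
Q has determinant -4; Q⁻¹ = [[1/2, 1, -1], [1/4, 1, -1], [5/4, 2, -3]].
P = Q⁻¹C = [[1/2, 1, -1], [1/4, 1, -1], [5/4, 2, -3]] · [[-32, 12], [-3, 0], [-14, 3]] = [[-5, 3], [3, 0], [-4, 6]].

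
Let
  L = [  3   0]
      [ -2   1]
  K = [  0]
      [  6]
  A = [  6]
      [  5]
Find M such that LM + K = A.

LM = A − K = [[6], [-1]].
Left-multiplying both sides by L⁻¹ gives M = L⁻¹(A − K).
det L = 3; the adjugate gives L⁻¹ = [[1/3, 0], [2/3, 1]].
M = L⁻¹(A − K) = [[2], [3]].

M = [[2], [3]]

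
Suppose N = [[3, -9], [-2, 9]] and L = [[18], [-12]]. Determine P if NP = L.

P = [[6], [0]]

Left-multiplying both sides by N⁻¹ gives P = N⁻¹L.
det N = 9, so N⁻¹ = [[1, 1], [2/9, 1/3]].
P = N⁻¹L = [[1, 1], [2/9, 1/3]] · [[18], [-12]] = [[6], [0]].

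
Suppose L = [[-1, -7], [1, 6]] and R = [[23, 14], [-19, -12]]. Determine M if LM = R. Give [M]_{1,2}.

Since L multiplies M on the left, M = L⁻¹R.
L has determinant 1; L⁻¹ = [[6, 7], [-1, -1]].
M = L⁻¹R = [[6, 7], [-1, -1]] · [[23, 14], [-19, -12]] = [[5, 0], [-4, -2]].

0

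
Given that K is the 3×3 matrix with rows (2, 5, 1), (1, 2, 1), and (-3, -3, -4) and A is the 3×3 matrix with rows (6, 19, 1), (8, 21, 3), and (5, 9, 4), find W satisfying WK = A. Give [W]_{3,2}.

Since K sits to the right of W, W = AK⁻¹.
K has determinant -2; K⁻¹ = [[5/2, -17/2, -3/2], [-1/2, 5/2, 1/2], [-3/2, 9/2, 1/2]].
W = AK⁻¹ = [[6, 19, 1], [8, 21, 3], [5, 9, 4]] · [[5/2, -17/2, -3/2], [-1/2, 5/2, 1/2], [-3/2, 9/2, 1/2]] = [[4, 1, 1], [5, -2, 0], [2, -2, -1]].

-2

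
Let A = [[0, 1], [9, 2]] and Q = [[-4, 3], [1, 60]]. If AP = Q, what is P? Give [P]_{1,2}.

6

Since A multiplies P on the left, P = A⁻¹Q.
det A = -9; the adjugate gives A⁻¹ = [[-2/9, 1/9], [1, 0]].
P = A⁻¹Q = [[-2/9, 1/9], [1, 0]] · [[-4, 3], [1, 60]] = [[1, 6], [-4, 3]].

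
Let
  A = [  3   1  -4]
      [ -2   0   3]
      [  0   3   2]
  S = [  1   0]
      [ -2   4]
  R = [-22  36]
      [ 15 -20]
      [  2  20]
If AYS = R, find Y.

Isolating Y: multiply by A⁻¹ from the left and S⁻¹ from the right, so Y = A⁻¹RS⁻¹.
det A = 1, so A⁻¹ = [[-9, -14, 3], [4, 6, -1], [-6, -9, 2]].
det S = 4; the adjugate gives S⁻¹ = [[1, 0], [1/2, 1/4]].
A⁻¹R = [[-6, 16], [0, 4], [1, 4]].
Y = (A⁻¹R)S⁻¹ = [[2, 4], [2, 1], [3, 1]].

Y = [[2, 4], [2, 1], [3, 1]]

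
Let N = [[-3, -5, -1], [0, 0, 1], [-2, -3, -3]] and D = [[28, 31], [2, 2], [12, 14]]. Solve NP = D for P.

N is on the left of P, so left-multiply by N⁻¹: P = N⁻¹D.
det N = 1; the adjugate gives N⁻¹ = [[3, -12, -5], [-2, 7, 3], [0, 1, 0]].
P = N⁻¹D = [[3, -12, -5], [-2, 7, 3], [0, 1, 0]] · [[28, 31], [2, 2], [12, 14]] = [[0, -1], [-6, -6], [2, 2]].

P = [[0, -1], [-6, -6], [2, 2]]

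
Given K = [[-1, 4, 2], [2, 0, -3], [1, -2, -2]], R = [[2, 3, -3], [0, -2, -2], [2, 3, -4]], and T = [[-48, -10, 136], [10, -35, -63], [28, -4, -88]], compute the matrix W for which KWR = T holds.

Left-multiply by K⁻¹ and right-multiply by R⁻¹: W = K⁻¹TR⁻¹.
det K = 2; the adjugate gives K⁻¹ = [[-3, 2, -6], [1/2, 0, 1/2], [-2, 1, -4]].
R has determinant 4; R⁻¹ = [[7/2, 3/4, -3], [-1, -1/2, 1], [1, 0, -1]].
K⁻¹T = [[-4, -16, -6], [-10, -7, 24], [-6, 1, 17]].
W = (K⁻¹T)R⁻¹ = [[-4, 5, 2], [-4, -4, -1], [-5, -5, 2]].

W = [[-4, 5, 2], [-4, -4, -1], [-5, -5, 2]]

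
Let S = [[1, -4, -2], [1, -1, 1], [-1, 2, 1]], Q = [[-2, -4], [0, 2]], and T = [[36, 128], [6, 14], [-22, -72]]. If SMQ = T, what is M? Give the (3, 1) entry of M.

Left-multiply by S⁻¹ and right-multiply by Q⁻¹: M = S⁻¹TQ⁻¹.
det S = 3; the adjugate gives S⁻¹ = [[-1, 0, -2], [-2/3, -1/3, -1], [1/3, 2/3, 1]].
det Q = -4; the adjugate gives Q⁻¹ = [[-1/2, -1], [0, 1/2]].
S⁻¹T = [[8, 16], [-4, -18], [-6, -20]].
M = (S⁻¹T)Q⁻¹ = [[-4, 0], [2, -5], [3, -4]].

3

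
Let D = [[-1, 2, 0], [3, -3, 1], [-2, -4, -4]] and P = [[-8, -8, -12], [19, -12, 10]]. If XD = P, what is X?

Right-multiplying both sides by D⁻¹ gives X = PD⁻¹.
det D = 4, so D⁻¹ = [[4, 2, 1/2], [5/2, 1, 1/4], [-9/2, -2, -3/4]].
X = PD⁻¹ = [[-8, -8, -12], [19, -12, 10]] · [[4, 2, 1/2], [5/2, 1, 1/4], [-9/2, -2, -3/4]] = [[2, 0, 3], [1, 6, -1]].

X = [[2, 0, 3], [1, 6, -1]]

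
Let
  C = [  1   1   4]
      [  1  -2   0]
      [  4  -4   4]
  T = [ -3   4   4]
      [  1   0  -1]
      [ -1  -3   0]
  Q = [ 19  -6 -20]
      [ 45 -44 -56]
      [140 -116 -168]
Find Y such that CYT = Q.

Left-multiply by C⁻¹ and right-multiply by T⁻¹: Y = C⁻¹QT⁻¹.
det C = 4; the adjugate gives C⁻¹ = [[-2, -5, 2], [-1, -3, 1], [1, 2, -3/4]].
det T = 1; the adjugate gives T⁻¹ = [[-3, -12, -4], [1, 4, 1], [-3, -13, -4]].
C⁻¹Q = [[17, 0, -16], [-14, 22, 20], [4, -7, -6]].
Y = (C⁻¹Q)T⁻¹ = [[-3, 4, -4], [4, -4, -2], [-1, 2, 1]].

Y = [[-3, 4, -4], [4, -4, -2], [-1, 2, 1]]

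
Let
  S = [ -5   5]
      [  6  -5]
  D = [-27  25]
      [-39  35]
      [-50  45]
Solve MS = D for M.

M = [[3, -2], [3, -4], [4, -5]]

S is on the right of M, so right-multiply by S⁻¹: M = DS⁻¹.
det S = -5; the adjugate gives S⁻¹ = [[1, 1], [6/5, 1]].
M = DS⁻¹ = [[-27, 25], [-39, 35], [-50, 45]] · [[1, 1], [6/5, 1]] = [[3, -2], [3, -4], [4, -5]].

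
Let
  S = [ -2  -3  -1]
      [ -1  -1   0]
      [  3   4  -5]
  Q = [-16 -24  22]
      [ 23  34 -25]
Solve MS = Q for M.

M = [[3, -5, -5], [-5, 5, 6]]

S is on the right of M, so right-multiply by S⁻¹: M = QS⁻¹.
S has determinant 6; S⁻¹ = [[5/6, -19/6, -1/6], [-5/6, 13/6, 1/6], [-1/6, -1/6, -1/6]].
M = QS⁻¹ = [[-16, -24, 22], [23, 34, -25]] · [[5/6, -19/6, -1/6], [-5/6, 13/6, 1/6], [-1/6, -1/6, -1/6]] = [[3, -5, -5], [-5, 5, 6]].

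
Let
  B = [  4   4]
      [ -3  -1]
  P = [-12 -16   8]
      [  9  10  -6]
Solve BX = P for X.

Left-multiplying both sides by B⁻¹ gives X = B⁻¹P.
det B = 8; the adjugate gives B⁻¹ = [[-1/8, -1/2], [3/8, 1/2]].
X = B⁻¹P = [[-1/8, -1/2], [3/8, 1/2]] · [[-12, -16, 8], [9, 10, -6]] = [[-3, -3, 2], [0, -1, 0]].

X = [[-3, -3, 2], [0, -1, 0]]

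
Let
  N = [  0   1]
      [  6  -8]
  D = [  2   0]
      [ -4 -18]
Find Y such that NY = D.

Y = [[2, -3], [2, 0]]

Since N multiplies Y on the left, Y = N⁻¹D.
N has determinant -6; N⁻¹ = [[4/3, 1/6], [1, 0]].
Y = N⁻¹D = [[4/3, 1/6], [1, 0]] · [[2, 0], [-4, -18]] = [[2, -3], [2, 0]].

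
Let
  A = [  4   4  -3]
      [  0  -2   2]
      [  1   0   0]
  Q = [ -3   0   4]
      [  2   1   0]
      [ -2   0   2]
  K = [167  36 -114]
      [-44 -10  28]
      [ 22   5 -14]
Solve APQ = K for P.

P = A⁻¹KQ⁻¹ (apply A⁻¹ on the left and Q⁻¹ on the right).
det A = 2; the adjugate gives A⁻¹ = [[0, 0, 1], [1, 3/2, -4], [1, 2, -4]].
det Q = 2; the adjugate gives Q⁻¹ = [[1, 0, -2], [-2, 1, 4], [1, 0, -3/2]].
A⁻¹K = [[22, 5, -14], [13, 1, -16], [-9, -4, -2]].
P = (A⁻¹K)Q⁻¹ = [[-2, 5, -3], [-5, 1, 2], [-3, -4, 5]].

P = [[-2, 5, -3], [-5, 1, 2], [-3, -4, 5]]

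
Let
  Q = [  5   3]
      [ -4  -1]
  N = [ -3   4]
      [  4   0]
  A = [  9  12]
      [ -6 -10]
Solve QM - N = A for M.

M = [[0, 2], [2, 2]]

QM = A + N = [[6, 16], [-2, -10]].
Q is on the left of M, so left-multiply by Q⁻¹: M = Q⁻¹(A + N).
Q has determinant 7; Q⁻¹ = [[-1/7, -3/7], [4/7, 5/7]].
M = Q⁻¹(A + N) = [[0, 2], [2, 2]].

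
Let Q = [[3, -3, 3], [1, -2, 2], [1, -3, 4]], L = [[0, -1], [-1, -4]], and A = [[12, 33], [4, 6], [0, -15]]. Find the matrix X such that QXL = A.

X = Q⁻¹AL⁻¹ (apply Q⁻¹ on the left and L⁻¹ on the right).
det Q = -3; the adjugate gives Q⁻¹ = [[2/3, -1, 0], [2/3, -3, 1], [1/3, -2, 1]].
det L = -1, so L⁻¹ = [[4, -1], [-1, 0]].
Q⁻¹A = [[4, 16], [-4, -11], [-4, -16]].
X = (Q⁻¹A)L⁻¹ = [[0, -4], [-5, 4], [0, 4]].

X = [[0, -4], [-5, 4], [0, 4]]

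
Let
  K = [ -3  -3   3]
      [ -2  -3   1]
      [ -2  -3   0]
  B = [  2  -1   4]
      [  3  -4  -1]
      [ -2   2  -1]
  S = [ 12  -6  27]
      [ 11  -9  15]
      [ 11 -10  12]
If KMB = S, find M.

M = K⁻¹SB⁻¹ (apply K⁻¹ on the left and B⁻¹ on the right).
det K = -3, so K⁻¹ = [[-1, 3, -2], [2/3, -2, 1], [0, 1, -1]].
B has determinant -1; B⁻¹ = [[-6, -7, -17], [-5, -6, -14], [2, 2, 5]].
K⁻¹S = [[-1, -1, -6], [-3, 4, 0], [0, 1, 3]].
M = (K⁻¹S)B⁻¹ = [[-1, 1, 1], [-2, -3, -5], [1, 0, 1]].

M = [[-1, 1, 1], [-2, -3, -5], [1, 0, 1]]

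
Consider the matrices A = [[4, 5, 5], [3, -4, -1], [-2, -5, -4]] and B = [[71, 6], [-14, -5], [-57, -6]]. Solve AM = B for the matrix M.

Left-multiplying both sides by A⁻¹ gives M = A⁻¹B.
det A = -1, so A⁻¹ = [[-11, 5, -15], [-14, 6, -19], [23, -10, 31]].
M = A⁻¹B = [[-11, 5, -15], [-14, 6, -19], [23, -10, 31]] · [[71, 6], [-14, -5], [-57, -6]] = [[4, -1], [5, 0], [6, 2]].

M = [[4, -1], [5, 0], [6, 2]]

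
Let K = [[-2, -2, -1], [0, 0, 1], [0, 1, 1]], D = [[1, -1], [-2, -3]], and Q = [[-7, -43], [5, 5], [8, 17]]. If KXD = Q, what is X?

Left-multiply by K⁻¹ and right-multiply by D⁻¹: X = K⁻¹QD⁻¹.
det K = 2, so K⁻¹ = [[-1/2, 1/2, -1], [0, -1, 1], [0, 1, 0]].
det D = -5, so D⁻¹ = [[3/5, -1/5], [-2/5, -1/5]].
K⁻¹Q = [[-2, 7], [3, 12], [5, 5]].
X = (K⁻¹Q)D⁻¹ = [[-4, -1], [-3, -3], [1, -2]].

X = [[-4, -1], [-3, -3], [1, -2]]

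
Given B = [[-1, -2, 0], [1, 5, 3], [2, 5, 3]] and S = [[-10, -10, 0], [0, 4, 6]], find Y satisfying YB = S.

Since B sits to the right of Y, Y = SB⁻¹.
B has determinant -6; B⁻¹ = [[0, -1, 1], [-1/2, 1/2, -1/2], [5/6, -1/6, 1/2]].
Y = SB⁻¹ = [[-10, -10, 0], [0, 4, 6]] · [[0, -1, 1], [-1/2, 1/2, -1/2], [5/6, -1/6, 1/2]] = [[5, 5, -5], [3, 1, 1]].

Y = [[5, 5, -5], [3, 1, 1]]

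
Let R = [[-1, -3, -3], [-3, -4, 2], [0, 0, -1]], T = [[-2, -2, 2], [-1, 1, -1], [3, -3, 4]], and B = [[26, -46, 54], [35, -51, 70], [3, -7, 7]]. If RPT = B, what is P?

P = [[-2, 0, -5], [0, -1, -1], [-1, 5, 0]]

Left-multiply by R⁻¹ and right-multiply by T⁻¹: P = R⁻¹BT⁻¹.
det R = 5; the adjugate gives R⁻¹ = [[4/5, -3/5, -18/5], [-3/5, 1/5, 11/5], [0, 0, -1]].
T has determinant -4; T⁻¹ = [[-1/4, -1/2, 0], [-1/4, 7/2, 1], [0, 3, 1]].
R⁻¹B = [[-11, 19, -24], [-2, 2, -3], [-3, 7, -7]].
P = (R⁻¹B)T⁻¹ = [[-2, 0, -5], [0, -1, -1], [-1, 5, 0]].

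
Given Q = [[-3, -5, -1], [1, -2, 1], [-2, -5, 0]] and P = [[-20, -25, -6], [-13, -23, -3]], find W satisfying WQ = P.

W = [[1, -5, 6], [2, -1, 3]]

Right-multiplying both sides by Q⁻¹ gives W = PQ⁻¹.
Q has determinant 4; Q⁻¹ = [[5/4, 5/4, -7/4], [-1/2, -1/2, 1/2], [-9/4, -5/4, 11/4]].
W = PQ⁻¹ = [[-20, -25, -6], [-13, -23, -3]] · [[5/4, 5/4, -7/4], [-1/2, -1/2, 1/2], [-9/4, -5/4, 11/4]] = [[1, -5, 6], [2, -1, 3]].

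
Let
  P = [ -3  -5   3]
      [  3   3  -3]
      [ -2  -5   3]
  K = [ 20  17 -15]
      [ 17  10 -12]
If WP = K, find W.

W = [[-6, 4, 5], [-4, 5, 5]]

Since P sits to the right of W, W = KP⁻¹.
det P = 6, so P⁻¹ = [[-1, 0, 1], [-1/2, -1/2, 0], [-3/2, -5/6, 1]].
W = KP⁻¹ = [[20, 17, -15], [17, 10, -12]] · [[-1, 0, 1], [-1/2, -1/2, 0], [-3/2, -5/6, 1]] = [[-6, 4, 5], [-4, 5, 5]].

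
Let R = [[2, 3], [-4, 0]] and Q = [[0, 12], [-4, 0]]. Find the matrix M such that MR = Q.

M = [[4, 2], [0, 1]]

Right-multiplying both sides by R⁻¹ gives M = QR⁻¹.
det R = 12, so R⁻¹ = [[0, -1/4], [1/3, 1/6]].
M = QR⁻¹ = [[0, 12], [-4, 0]] · [[0, -1/4], [1/3, 1/6]] = [[4, 2], [0, 1]].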